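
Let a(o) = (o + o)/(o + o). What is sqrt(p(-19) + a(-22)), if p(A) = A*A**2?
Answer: 3*I*sqrt(762) ≈ 82.813*I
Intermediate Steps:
p(A) = A**3
a(o) = 1 (a(o) = (2*o)/((2*o)) = (2*o)*(1/(2*o)) = 1)
sqrt(p(-19) + a(-22)) = sqrt((-19)**3 + 1) = sqrt(-6859 + 1) = sqrt(-6858) = 3*I*sqrt(762)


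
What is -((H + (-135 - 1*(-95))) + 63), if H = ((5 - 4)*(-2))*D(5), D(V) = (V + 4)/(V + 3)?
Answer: -83/4 ≈ -20.750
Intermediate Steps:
D(V) = (4 + V)/(3 + V)
H = -9/4 (H = ((5 - 4)*(-2))*((4 + 5)/(3 + 5)) = (1*(-2))*(9/8) = -9/4 ≈ -2.2500)
-((H + (-135 - 1*(-95))) + 63) = -((-9/4 + (-135 - 1*(-95))) + 63) = -((-9/4 + (-135 + 95)) + 63) = -((-9/4 - 40) + 63) = -(-169/4 + 63) = -1*83/4 = -83/4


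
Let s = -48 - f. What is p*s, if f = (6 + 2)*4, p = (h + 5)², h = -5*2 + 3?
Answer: -320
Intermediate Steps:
h = -7 (h = -10 + 3 = -7)
p = 4 (p = (-7 + 5)² = (-2)² = 4)
f = 32 (f = 8*4 = 32)
s = -80 (s = -48 - 1*32 = -48 - 32 = -80)
p*s = 4*(-80) = -320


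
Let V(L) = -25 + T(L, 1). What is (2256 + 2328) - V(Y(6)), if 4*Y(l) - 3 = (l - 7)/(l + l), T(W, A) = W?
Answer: 221197/48 ≈ 4608.3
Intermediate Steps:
Y(l) = ¾ + (-7 + l)/(8*l) (Y(l) = ¾ + ((l - 7)/(l + l))/4 = ¾ + ((-7 + l)/((2*l)))/4 = ¾ + ((-7 + l)*(1/(2*l)))/4 = ¾ + ((-7 + l)/(2*l))/4 = ¾ + (-7 + l)/(8*l))
V(L) = -25 + L
(2256 + 2328) - V(Y(6)) = (2256 + 2328) - (-25 + (7/8)*(-1 + 6)/6) = 4584 - (-25 + (7/8)*(⅙)*5) = 4584 - (-25 + 35/48) = 4584 - 1*(-1165/48) = 4584 + 1165/48 = 221197/48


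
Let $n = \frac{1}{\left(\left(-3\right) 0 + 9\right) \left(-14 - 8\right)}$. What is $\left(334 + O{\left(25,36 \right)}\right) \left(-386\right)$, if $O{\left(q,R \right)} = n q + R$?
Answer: $- \frac{14134355}{99} \approx -1.4277 \cdot 10^{5}$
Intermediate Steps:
$n = - \frac{1}{198}$ ($n = \frac{1}{\left(0 + 9\right) \left(-22\right)} = \frac{1}{9 \left(-22\right)} = \frac{1}{-198} = - \frac{1}{198} \approx -0.0050505$)
$O{\left(q,R \right)} = R - \frac{q}{198}$ ($O{\left(q,R \right)} = - \frac{q}{198} + R = R - \frac{q}{198}$)
$\left(334 + O{\left(25,36 \right)}\right) \left(-386\right) = \left(334 + \left(36 - \frac{25}{198}\right)\right) \left(-386\right) = \left(334 + \frac{7103}{198}\right) \left(-386\right) = \frac{73235}{198} \left(-386\right) = - \frac{14134355}{99}$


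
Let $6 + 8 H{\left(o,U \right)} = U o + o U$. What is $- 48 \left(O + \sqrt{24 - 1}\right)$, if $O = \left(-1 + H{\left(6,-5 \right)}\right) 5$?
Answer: $2220 - 48 \sqrt{23} \approx 1989.8$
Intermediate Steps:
$H{\left(o,U \right)} = - \frac{3}{4} + \frac{U o}{4}$ ($H{\left(o,U \right)} = - \frac{3}{4} + \frac{U o + o U}{8} = - \frac{3}{4} + \frac{U o + U o}{8} = - \frac{3}{4} + \frac{2 U o}{8} = - \frac{3}{4} + \frac{U o}{4}$)
$O = - \frac{185}{4}$ ($O = \left(-1 + \left(- \frac{3}{4} + \frac{1}{4} \left(-5\right) 6\right)\right) 5 = \left(-1 - \frac{33}{4}\right) 5 = \left(- \frac{37}{4}\right) 5 = - \frac{185}{4} \approx -46.25$)
$- 48 \left(O + \sqrt{24 - 1}\right) = - 48 \left(- \frac{185}{4} + \sqrt{24 - 1}\right) = - 48 \left(- \frac{185}{4} + \sqrt{23}\right) = 2220 - 48 \sqrt{23}$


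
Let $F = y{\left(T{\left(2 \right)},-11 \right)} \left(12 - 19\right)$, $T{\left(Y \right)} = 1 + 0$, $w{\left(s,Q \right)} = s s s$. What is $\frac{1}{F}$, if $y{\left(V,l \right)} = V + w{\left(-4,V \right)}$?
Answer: $\frac{1}{441} \approx 0.0022676$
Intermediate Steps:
$w{\left(s,Q \right)} = s^{3}$ ($w{\left(s,Q \right)} = s^{2} s = s^{3}$)
$T{\left(Y \right)} = 1$
$y{\left(V,l \right)} = -64 + V$ ($y{\left(V,l \right)} = V + \left(-4\right)^{3} = V - 64 = -64 + V$)
$F = 441$ ($F = \left(-64 + 1\right) \left(12 - 19\right) = \left(-63\right) \left(-7\right) = 441$)
$\frac{1}{F} = \frac{1}{441}$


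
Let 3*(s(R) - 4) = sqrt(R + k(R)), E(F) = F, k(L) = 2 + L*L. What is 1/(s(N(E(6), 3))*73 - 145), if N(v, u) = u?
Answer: 189/17125 - 219*sqrt(14)/119875 ≈ 0.0042009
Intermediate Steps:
k(L) = 2 + L**2
s(R) = 4 + sqrt(2 + R + R**2)/3 (s(R) = 4 + sqrt(R + (2 + R**2))/3 = 4 + sqrt(2 + R + R**2)/3)
1/(s(N(E(6), 3))*73 - 145) = 1/((4 + sqrt(2 + 3 + 3**2)/3)*73 - 145) = 1/((4 + sqrt(2 + 3 + 9)/3)*73 - 145) = 1/((4 + sqrt(14)/3)*73 - 145) = 1/((292 + 73*sqrt(14)/3) - 145) = 1/(147 + 73*sqrt(14)/3)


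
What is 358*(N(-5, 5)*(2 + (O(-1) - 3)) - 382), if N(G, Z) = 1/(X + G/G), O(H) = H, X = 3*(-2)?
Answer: -683064/5 ≈ -1.3661e+5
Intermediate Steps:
X = -6
N(G, Z) = -⅕ (N(G, Z) = 1/(-6 + G/G) = 1/(-6 + 1) = 1/(-5) = -⅕)
358*(N(-5, 5)*(2 + (O(-1) - 3)) - 382) = 358*(-(2 + (-1 - 3))/5 - 382) = 358*(-(2 - 4)/5 - 382) = 358*(-⅕*(-2) - 382) = 358*(⅖ - 382) = 358*(-1908/5) = -683064/5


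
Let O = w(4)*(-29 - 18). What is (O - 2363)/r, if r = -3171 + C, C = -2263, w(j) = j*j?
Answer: 3115/5434 ≈ 0.57324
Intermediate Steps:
w(j) = j²
r = -5434 (r = -3171 - 2263 = -5434)
O = -752 (O = 4²*(-29 - 18) = 16*(-47) = -752)
(O - 2363)/r = (-752 - 2363)/(-5434) = -3115*(-1/5434) = 3115/5434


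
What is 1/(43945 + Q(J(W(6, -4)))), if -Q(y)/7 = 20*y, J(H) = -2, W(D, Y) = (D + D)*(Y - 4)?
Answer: 1/44225 ≈ 2.2612e-5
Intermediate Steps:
W(D, Y) = 2*D*(-4 + Y) (W(D, Y) = (2*D)*(-4 + Y) = 2*D*(-4 + Y))
Q(y) = -140*y
1/(43945 + Q(J(W(6, -4)))) = 1/(43945 - 140*(-2)) = 1/(43945 + 280) = 1/44225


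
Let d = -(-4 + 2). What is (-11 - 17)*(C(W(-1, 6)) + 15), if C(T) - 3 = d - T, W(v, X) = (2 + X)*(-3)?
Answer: -1232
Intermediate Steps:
W(v, X) = -6 - 3*X
d = 2 (d = -1*(-2) = 2)
C(T) = 5 - T (C(T) = 3 + (2 - T) = 5 - T)
(-11 - 17)*(C(W(-1, 6)) + 15) = (-11 - 17)*((5 - (-6 - 3*6)) + 15) = -28*((5 - (-6 - 18)) + 15) = -28*((5 - 1*(-24)) + 15) = -28*((5 + 24) + 15) = -28*(29 + 15) = -28*44 = -1232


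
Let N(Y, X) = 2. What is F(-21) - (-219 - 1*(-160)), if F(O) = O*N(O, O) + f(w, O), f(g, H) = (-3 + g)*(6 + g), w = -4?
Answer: 3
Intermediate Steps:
F(O) = -14 + 2*O (F(O) = O*2 + (-18 + (-4)² + 3*(-4)) = 2*O + (-18 + 16 - 12) = 2*O - 14 = -14 + 2*O)
F(-21) - (-219 - 1*(-160)) = (-14 + 2*(-21)) - (-219 - 1*(-160)) = (-14 - 42) - (-219 + 160) = -56 - 1*(-59) = -56 + 59 = 3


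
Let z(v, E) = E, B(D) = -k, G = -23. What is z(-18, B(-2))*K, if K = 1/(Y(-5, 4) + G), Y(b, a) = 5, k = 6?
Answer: ⅓ ≈ 0.33333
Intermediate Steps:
B(D) = -6 (B(D) = -1*6 = -6)
K = -1/18 (K = 1/(5 - 23) = 1/(-18) = -1/18 ≈ -0.055556)
z(-18, B(-2))*K = -6*(-1/18) = ⅓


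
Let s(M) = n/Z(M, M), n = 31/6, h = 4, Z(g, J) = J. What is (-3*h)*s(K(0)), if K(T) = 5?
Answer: -62/5 ≈ -12.400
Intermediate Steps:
n = 31/6 (n = 31*(⅙) = 31/6 ≈ 5.1667)
s(M) = 31/(6*M)
(-3*h)*s(K(0)) = (-3*4)*((31/6)/5) = -62/5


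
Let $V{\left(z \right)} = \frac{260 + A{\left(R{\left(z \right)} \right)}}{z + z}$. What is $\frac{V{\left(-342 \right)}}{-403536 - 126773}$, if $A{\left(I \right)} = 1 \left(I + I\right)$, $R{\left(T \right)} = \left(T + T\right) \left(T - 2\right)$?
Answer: $\frac{117713}{90682839} \approx 0.0012981$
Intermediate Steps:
$R{\left(T \right)} = 2 T \left(-2 + T\right)$
$A{\left(I \right)} = 2 I$ ($A{\left(I \right)} = 1 \cdot 2 I = 2 I$)
$V{\left(z \right)} = \frac{260 + 4 z \left(-2 + z\right)}{2 z}$ ($V{\left(z \right)} = \frac{260 + 2 \cdot 2 z \left(-2 + z\right)}{z + z} = \frac{260 + 4 z \left(-2 + z\right)}{2 z}$)
$\frac{V{\left(-342 \right)}}{-403536 - 126773} = \frac{-4 + 2 \left(-342\right) + \frac{130}{-342}}{-403536 - 126773} = \frac{-4 - 684 + 130 \left(- \frac{1}{342}\right)}{-530309} = \left(-4 - 684 - \frac{65}{171}\right) \left(- \frac{1}{530309}\right) = \left(- \frac{117713}{171}\right) \left(- \frac{1}{530309}\right) = \frac{117713}{90682839}$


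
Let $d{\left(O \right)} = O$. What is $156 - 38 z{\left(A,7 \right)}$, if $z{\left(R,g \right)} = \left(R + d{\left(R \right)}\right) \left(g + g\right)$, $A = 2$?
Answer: $-1972$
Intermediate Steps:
$z{\left(R,g \right)} = 4 R g$ ($z{\left(R,g \right)} = \left(R + R\right) \left(g + g\right) = 2 R 2 g = 4 R g$)
$156 - 38 z{\left(A,7 \right)} = 156 - 38 \cdot 4 \cdot 2 \cdot 7 = 156 - 2128 = -1972$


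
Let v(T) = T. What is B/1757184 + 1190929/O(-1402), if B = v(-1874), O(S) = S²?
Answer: 261124730255/431740987392 ≈ 0.60482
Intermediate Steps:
B = -1874
B/1757184 + 1190929/O(-1402) = -1874/1757184 + 1190929/((-1402)²) = -1874*1/1757184 + 1190929/1965604 = -937/878592 + 1190929*(1/1965604) = -937/878592 + 1190929/1965604 = 261124730255/431740987392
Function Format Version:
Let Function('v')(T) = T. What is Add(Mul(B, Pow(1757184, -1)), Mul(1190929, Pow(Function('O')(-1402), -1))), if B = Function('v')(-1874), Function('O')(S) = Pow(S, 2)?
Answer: Rational(261124730255, 431740987392) ≈ 0.60482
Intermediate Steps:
B = -1874
Add(Mul(B, Pow(1757184, -1)), Mul(1190929, Pow(Function('O')(-1402), -1))) = Add(Mul(-1874, Pow(1757184, -1)), Mul(1190929, Pow(Pow(-1402, 2), -1))) = Add(Mul(-1874, Rational(1, 1757184)), Mul(1190929, Pow(1965604, -1))) = Add(Rational(-937, 878592), Mul(1190929, Rational(1, 1965604))) = Add(Rational(-937, 878592), Rational(1190929, 1965604)) = Rational(261124730255, 431740987392)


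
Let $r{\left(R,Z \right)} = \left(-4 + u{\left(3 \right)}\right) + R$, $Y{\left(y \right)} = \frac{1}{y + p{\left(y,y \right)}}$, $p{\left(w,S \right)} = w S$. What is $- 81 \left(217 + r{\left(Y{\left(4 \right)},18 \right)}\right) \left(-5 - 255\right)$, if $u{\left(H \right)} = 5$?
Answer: $4592133$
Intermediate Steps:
$p{\left(w,S \right)} = S w$
$Y{\left(y \right)} = \frac{1}{y + y^{2}}$ ($Y{\left(y \right)} = \frac{1}{y + y y} = \frac{1}{y + y^{2}}$)
$r{\left(R,Z \right)} = 1 + R$ ($r{\left(R,Z \right)} = \left(-4 + 5\right) + R = 1 + R$)
$- 81 \left(217 + r{\left(Y{\left(4 \right)},18 \right)}\right) \left(-5 - 255\right) = - 81 \left(217 + \left(1 + \frac{1}{4 \left(1 + 4\right)}\right)\right) \left(-5 - 255\right) = - 81 \left(217 + \left(1 + \frac{1}{4 \cdot 5}\right)\right) \left(-260\right) = - 81 \left(217 + \left(1 + \frac{1}{4} \cdot \frac{1}{5}\right)\right) \left(-260\right) = - 81 \left(217 + \left(1 + \frac{1}{20}\right)\right) \left(-260\right) = - 81 \left(217 + \frac{21}{20}\right) \left(-260\right) = - 81 \cdot \frac{4361}{20} \left(-260\right) = \left(-81\right) \left(-56693\right) = 4592133$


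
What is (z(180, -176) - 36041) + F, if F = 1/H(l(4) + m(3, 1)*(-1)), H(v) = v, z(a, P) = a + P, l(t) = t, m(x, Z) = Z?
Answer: -108110/3 ≈ -36037.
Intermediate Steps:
z(a, P) = P + a
F = ⅓ (F = 1/(4 + 1*(-1)) = 1/(4 - 1) = 1/3 = ⅓ ≈ 0.33333)
(z(180, -176) - 36041) + F = ((-176 + 180) - 36041) + ⅓ = (4 - 36041) + ⅓ = -36037 + ⅓ = -108110/3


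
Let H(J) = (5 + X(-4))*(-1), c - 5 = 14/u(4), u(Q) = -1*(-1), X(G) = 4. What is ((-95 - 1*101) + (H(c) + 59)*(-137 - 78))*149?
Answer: -1630954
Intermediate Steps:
u(Q) = 1
c = 19 (c = 5 + 14/1 = 5 + 14*1 = 5 + 14 = 19)
H(J) = -9 (H(J) = (5 + 4)*(-1) = 9*(-1) = -9)
((-95 - 1*101) + (H(c) + 59)*(-137 - 78))*149 = ((-95 - 1*101) + (-9 + 59)*(-137 - 78))*149 = ((-95 - 101) + 50*(-215))*149 = (-196 - 10750)*149 = -10946*149 = -1630954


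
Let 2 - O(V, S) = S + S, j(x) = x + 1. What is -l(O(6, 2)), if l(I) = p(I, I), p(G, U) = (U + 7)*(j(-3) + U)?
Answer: 20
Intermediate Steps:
j(x) = 1 + x
p(G, U) = (-2 + U)*(7 + U) (p(G, U) = (U + 7)*((1 - 3) + U) = (7 + U)*(-2 + U) = (-2 + U)*(7 + U))
O(V, S) = 2 - 2*S (O(V, S) = 2 - (S + S) = 2 - 2*S)
l(I) = -14 + I**2 + 5*I
-l(O(6, 2)) = -(-14 + (2 - 2*2)**2 + 5*(2 - 2*2)) = -(-14 + (2 - 4)**2 + 5*(2 - 4)) = -(-14 + (-2)**2 + 5*(-2)) = -(-14 + 4 - 10) = -1*(-20) = 20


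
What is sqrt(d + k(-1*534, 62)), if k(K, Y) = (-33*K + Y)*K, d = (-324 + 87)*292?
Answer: 6*I*sqrt(264235) ≈ 3084.2*I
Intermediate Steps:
d = -69204 (d = -237*292 = -69204)
k(K, Y) = K*(Y - 33*K) (k(K, Y) = (Y - 33*K)*K = K*(Y - 33*K))
sqrt(d + k(-1*534, 62)) = sqrt(-69204 + (-1*534)*(62 - (-33)*534)) = sqrt(-69204 - 534*(62 - 33*(-534))) = sqrt(-69204 - 534*(62 + 17622)) = sqrt(-69204 - 534*17684) = sqrt(-69204 - 9443256) = sqrt(-9512460) = 6*I*sqrt(264235)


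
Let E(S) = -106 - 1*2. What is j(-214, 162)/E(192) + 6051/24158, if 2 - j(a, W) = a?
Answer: -42265/24158 ≈ -1.7495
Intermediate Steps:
j(a, W) = 2 - a
E(S) = -108 (E(S) = -106 - 2 = -108)
j(-214, 162)/E(192) + 6051/24158 = (2 - 1*(-214))/(-108) + 6051/24158 = (2 + 214)*(-1/108) + 6051*(1/24158) = 216*(-1/108) + 6051/24158 = -2 + 6051/24158 = -42265/24158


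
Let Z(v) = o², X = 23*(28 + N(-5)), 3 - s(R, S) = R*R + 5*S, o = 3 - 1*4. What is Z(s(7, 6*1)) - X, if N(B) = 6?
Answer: -781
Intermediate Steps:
o = -1 (o = 3 - 4 = -1)
s(R, S) = 3 - R² - 5*S (s(R, S) = 3 - (R*R + 5*S) = 3 - (R² + 5*S) = 3 + (-R² - 5*S) = 3 - R² - 5*S)
X = 782 (X = 23*(28 + 6) = 23*34 = 782)
Z(v) = 1 (Z(v) = (-1)² = 1)
Z(s(7, 6*1)) - X = 1 - 1*782 = 1 - 782 = -781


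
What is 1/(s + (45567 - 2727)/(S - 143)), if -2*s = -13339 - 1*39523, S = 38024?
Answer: 4209/111252839 ≈ 3.7833e-5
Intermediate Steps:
s = 26431 (s = -(-13339 - 1*39523)/2 = -(-13339 - 39523)/2 = -½*(-52862) = 26431)
1/(s + (45567 - 2727)/(S - 143)) = 1/(26431 + (45567 - 2727)/(38024 - 143)) = 1/(26431 + 42840/37881) = 1/(26431 + 42840*(1/37881)) = 1/(26431 + 4760/4209) = 1/(111252839/4209) = 4209/111252839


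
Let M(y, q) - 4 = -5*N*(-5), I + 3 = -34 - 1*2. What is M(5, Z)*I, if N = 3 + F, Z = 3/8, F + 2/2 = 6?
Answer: -7956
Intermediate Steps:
F = 5 (F = -1 + 6 = 5)
Z = 3/8 (Z = 3*(⅛) = 3/8 ≈ 0.37500)
I = -39 (I = -3 + (-34 - 1*2) = -3 + (-34 - 2) = -3 - 36 = -39)
N = 8 (N = 3 + 5 = 8)
M(y, q) = 204 (M(y, q) = 4 - 5*8*(-5) = 4 - 40*(-5) = 4 + 200 = 204)
M(5, Z)*I = 204*(-39) = -7956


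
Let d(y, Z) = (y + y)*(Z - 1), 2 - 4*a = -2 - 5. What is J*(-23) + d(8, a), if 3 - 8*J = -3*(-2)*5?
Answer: 781/8 ≈ 97.625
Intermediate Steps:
a = 9/4 (a = ½ - (-2 - 5)/4 = ½ - ¼*(-7) = ½ + 7/4 = 9/4 ≈ 2.2500)
J = -27/8 (J = 3/8 - (-3*(-2))*5/8 = 3/8 - 3*5/4 = 3/8 - ⅛*30 = 3/8 - 15/4 = -27/8 ≈ -3.3750)
d(y, Z) = 2*y*(-1 + Z) (d(y, Z) = (2*y)*(-1 + Z) = 2*y*(-1 + Z))
J*(-23) + d(8, a) = -27/8*(-23) + 2*8*(-1 + 9/4) = 621/8 + 2*8*(5/4) = 621/8 + 20 = 781/8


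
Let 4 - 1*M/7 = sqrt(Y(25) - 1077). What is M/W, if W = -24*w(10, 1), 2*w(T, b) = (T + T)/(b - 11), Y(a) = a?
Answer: 7/6 - 7*I*sqrt(263)/12 ≈ 1.1667 - 9.4601*I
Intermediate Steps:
w(T, b) = T/(-11 + b) (w(T, b) = ((T + T)/(b - 11))/2 = ((2*T)/(-11 + b))/2 = (2*T/(-11 + b))/2 = T/(-11 + b))
M = 28 - 14*I*sqrt(263) (M = 28 - 7*sqrt(25 - 1077) = 28 - 14*I*sqrt(263) ≈ 28.0 - 227.04*I)
W = 24 (W = -240/(-11 + 1) = -240/(-10) = -240*(-1)/10 = -24*(-1) = 24)
M/W = (28 - 14*I*sqrt(263))/24 = (28 - 14*I*sqrt(263))*(1/24) = 7/6 - 7*I*sqrt(263)/12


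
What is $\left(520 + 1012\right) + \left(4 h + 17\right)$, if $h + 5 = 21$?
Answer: $1613$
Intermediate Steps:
$h = 16$ ($h = -5 + 21 = 16$)
$\left(520 + 1012\right) + \left(4 h + 17\right) = \left(520 + 1012\right) + \left(4 \cdot 16 + 17\right) = 1532 + \left(64 + 17\right) = 1532 + 81 = 1613$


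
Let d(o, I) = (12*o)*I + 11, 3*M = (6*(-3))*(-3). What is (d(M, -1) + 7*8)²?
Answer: 22201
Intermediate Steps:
M = 18 (M = ((6*(-3))*(-3))/3 = (-18*(-3))/3 = (⅓)*54 = 18)
d(o, I) = 11 + 12*I*o (d(o, I) = 12*I*o + 11 = 11 + 12*I*o)
(d(M, -1) + 7*8)² = ((11 + 12*(-1)*18) + 7*8)² = ((11 - 216) + 56)² = (-205 + 56)² = (-149)² = 22201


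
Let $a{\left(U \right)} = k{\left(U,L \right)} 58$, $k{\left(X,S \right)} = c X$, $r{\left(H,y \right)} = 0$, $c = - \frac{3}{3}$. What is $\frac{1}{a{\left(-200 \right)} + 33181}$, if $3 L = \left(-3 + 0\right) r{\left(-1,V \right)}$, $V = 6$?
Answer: $\frac{1}{44781} \approx 2.2331 \cdot 10^{-5}$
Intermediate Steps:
$c = -1$ ($c = \left(-3\right) \frac{1}{3} = -1$)
$L = 0$ ($L = \frac{\left(-3 + 0\right) 0}{3} = \frac{\left(-3\right) 0}{3} = \frac{1}{3} \cdot 0 = 0$)
$k{\left(X,S \right)} = - X$
$a{\left(U \right)} = - 58 U$ ($a{\left(U \right)} = - U 58 = - 58 U$)
$\frac{1}{a{\left(-200 \right)} + 33181} = \frac{1}{\left(-58\right) \left(-200\right) + 33181} = \frac{1}{11600 + 33181} = \frac{1}{44781}$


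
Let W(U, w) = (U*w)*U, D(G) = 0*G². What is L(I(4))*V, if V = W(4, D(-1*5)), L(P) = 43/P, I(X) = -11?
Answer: 0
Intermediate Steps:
D(G) = 0
W(U, w) = w*U²
V = 0 (V = 0*4² = 0*16 = 0)
L(I(4))*V = (43/(-11))*0 = (43*(-1/11))*0 = -43/11*0 = 0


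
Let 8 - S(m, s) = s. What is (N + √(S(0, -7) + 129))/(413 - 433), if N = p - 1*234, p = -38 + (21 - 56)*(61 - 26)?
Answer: 297/4 ≈ 74.250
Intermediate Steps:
S(m, s) = 8 - s
p = -1263 (p = -38 - 35*35 = -38 - 1225 = -1263)
N = -1497 (N = -1263 - 1*234 = -1263 - 234 = -1497)
(N + √(S(0, -7) + 129))/(413 - 433) = (-1497 + √((8 - 1*(-7)) + 129))/(413 - 433) = (-1497 + √((8 + 7) + 129))/(-20) = (-1497 + √(15 + 129))*(-1/20) = (-1497 + √144)*(-1/20) = (-1497 + 12)*(-1/20) = -1485*(-1/20) = 297/4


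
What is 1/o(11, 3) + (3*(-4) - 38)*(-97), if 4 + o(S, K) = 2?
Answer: 9699/2 ≈ 4849.5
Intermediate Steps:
o(S, K) = -2 (o(S, K) = -4 + 2 = -2)
1/o(11, 3) + (3*(-4) - 38)*(-97) = 1/(-2) + (3*(-4) - 38)*(-97) = -½ + (-12 - 38)*(-97) = -½ - 50*(-97) = -½ + 4850 = 9699/2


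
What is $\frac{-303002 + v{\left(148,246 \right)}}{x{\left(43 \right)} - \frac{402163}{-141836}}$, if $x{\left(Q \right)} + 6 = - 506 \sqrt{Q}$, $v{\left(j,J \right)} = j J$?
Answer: $- \frac{16972310880108152}{221483839808139399} + \frac{2713775002309121344 \sqrt{43}}{221483839808139399} \approx 80.27$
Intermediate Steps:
$v{\left(j,J \right)} = J j$
$x{\left(Q \right)} = -6 - 506 \sqrt{Q}$
$\frac{-303002 + v{\left(148,246 \right)}}{x{\left(43 \right)} - \frac{402163}{-141836}} = \frac{-303002 + 246 \cdot 148}{\left(-6 - 506 \sqrt{43}\right) - \frac{402163}{-141836}} = \frac{-303002 + 36408}{\left(-6 - 506 \sqrt{43}\right) - - \frac{402163}{141836}} = - \frac{266594}{\left(-6 - 506 \sqrt{43}\right) + \frac{402163}{141836}} = - \frac{266594}{- \frac{448853}{141836} - 506 \sqrt{43}}$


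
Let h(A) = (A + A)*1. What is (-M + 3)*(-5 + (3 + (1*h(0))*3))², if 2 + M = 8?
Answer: -12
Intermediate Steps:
M = 6 (M = -2 + 8 = 6)
h(A) = 2*A (h(A) = (2*A)*1 = 2*A)
(-M + 3)*(-5 + (3 + (1*h(0))*3))² = (-1*6 + 3)*(-5 + (3 + (1*(2*0))*3))² = (-6 + 3)*(-5 + (3 + (1*0)*3))² = -3*(-5 + (3 + 0*3))² = -3*(-5 + (3 + 0))² = -3*(-5 + 3)² = -3*(-2)² = -3*4 = -12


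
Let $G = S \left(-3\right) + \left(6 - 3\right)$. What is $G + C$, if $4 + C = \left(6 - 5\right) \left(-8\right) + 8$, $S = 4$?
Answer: $-13$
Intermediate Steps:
$G = -9$ ($G = 4 \left(-3\right) + \left(6 - 3\right) = -12 + \left(6 - 3\right) = -12 + 3 = -9$)
$C = -4$ ($C = -4 + \left(\left(6 - 5\right) \left(-8\right) + 8\right) = -4 + \left(1 \left(-8\right) + 8\right) = -4 + \left(-8 + 8\right) = -4 + 0 = -4$)
$G + C = -9 - 4 = -13$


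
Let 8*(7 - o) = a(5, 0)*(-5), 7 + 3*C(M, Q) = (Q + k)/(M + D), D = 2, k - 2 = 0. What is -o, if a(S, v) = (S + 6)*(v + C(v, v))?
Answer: 27/4 ≈ 6.7500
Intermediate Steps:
k = 2 (k = 2 + 0 = 2)
C(M, Q) = -7/3 + (2 + Q)/(3*(2 + M)) (C(M, Q) = -7/3 + ((Q + 2)/(M + 2))/3 = -7/3 + ((2 + Q)/(2 + M))/3 = -7/3 + (2 + Q)/(3*(2 + M)))
a(S, v) = (6 + S)*(v + (-12 - 6*v)/(3*(2 + v))) (a(S, v) = (S + 6)*(v + (-12 + v - 7*v)/(3*(2 + v))) = (6 + S)*(v + (-12 - 6*v)/(3*(2 + v))))
o = -27/4 (o = 7 - (-12 - 2*5 + 6*0 + 5*0)*(-5)/8 = 7 - (-12 - 10 + 0 + 0)*(-5)/8 = 7 - (-11)*(-5)/4 = 7 - ⅛*110 = 7 - 55/4 = -27/4 ≈ -6.7500)
-o = -1*(-27/4) = 27/4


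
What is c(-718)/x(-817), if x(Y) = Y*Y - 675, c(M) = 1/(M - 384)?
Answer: -1/734829028 ≈ -1.3609e-9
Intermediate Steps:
c(M) = 1/(-384 + M)
x(Y) = -675 + Y² (x(Y) = Y² - 675 = -675 + Y²)
c(-718)/x(-817) = 1/((-384 - 718)*(-675 + (-817)²)) = 1/((-1102)*(-675 + 667489)) = -1/1102/666814 = -1/1102*1/666814 = -1/734829028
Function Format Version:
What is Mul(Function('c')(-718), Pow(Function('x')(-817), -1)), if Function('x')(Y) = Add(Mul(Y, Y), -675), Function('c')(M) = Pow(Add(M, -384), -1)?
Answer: Rational(-1, 734829028) ≈ -1.3609e-9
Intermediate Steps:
Function('c')(M) = Pow(Add(-384, M), -1)
Function('x')(Y) = Add(-675, Pow(Y, 2)) (Function('x')(Y) = Add(Pow(Y, 2), -675) = Add(-675, Pow(Y, 2)))
Mul(Function('c')(-718), Pow(Function('x')(-817), -1)) = Mul(Pow(Add(-384, -718), -1), Pow(Add(-675, Pow(-817, 2)), -1)) = Mul(Pow(-1102, -1), Pow(Add(-675, 667489), -1)) = Mul(Rational(-1, 1102), Pow(666814, -1)) = Mul(Rational(-1, 1102), Rational(1, 666814)) = Rational(-1, 734829028)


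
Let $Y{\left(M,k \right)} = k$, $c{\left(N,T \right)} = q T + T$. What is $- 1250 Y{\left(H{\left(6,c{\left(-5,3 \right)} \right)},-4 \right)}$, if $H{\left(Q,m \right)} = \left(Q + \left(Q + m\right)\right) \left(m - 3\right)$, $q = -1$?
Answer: $5000$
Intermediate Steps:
$c{\left(N,T \right)} = 0$ ($c{\left(N,T \right)} = - T + T = 0$)
$H{\left(Q,m \right)} = \left(-3 + m\right) \left(m + 2 Q\right)$ ($H{\left(Q,m \right)} = \left(m + 2 Q\right) \left(-3 + m\right) = \left(-3 + m\right) \left(m + 2 Q\right)$)
$- 1250 Y{\left(H{\left(6,c{\left(-5,3 \right)} \right)},-4 \right)} = \left(-1250\right) \left(-4\right) = 5000$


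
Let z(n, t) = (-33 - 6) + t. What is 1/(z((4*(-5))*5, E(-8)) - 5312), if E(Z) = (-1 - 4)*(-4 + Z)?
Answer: -1/5291 ≈ -0.00018900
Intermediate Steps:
E(Z) = 20 - 5*Z (E(Z) = -5*(-4 + Z) = 20 - 5*Z)
z(n, t) = -39 + t
1/(z((4*(-5))*5, E(-8)) - 5312) = 1/((-39 + (20 - 5*(-8))) - 5312) = 1/((-39 + (20 + 40)) - 5312) = 1/((-39 + 60) - 5312) = 1/(21 - 5312) = 1/(-5291) = -1/5291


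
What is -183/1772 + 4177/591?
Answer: 7293491/1047252 ≈ 6.9644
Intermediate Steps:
-183/1772 + 4177/591 = 7293491/1047252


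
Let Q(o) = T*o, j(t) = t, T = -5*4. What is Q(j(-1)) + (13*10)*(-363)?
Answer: -47170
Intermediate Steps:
T = -20
Q(o) = -20*o
Q(j(-1)) + (13*10)*(-363) = -20*(-1) + (13*10)*(-363) = 20 + 130*(-363) = 20 - 47190 = -47170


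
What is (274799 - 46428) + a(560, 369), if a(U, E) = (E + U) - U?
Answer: 228740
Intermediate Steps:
a(U, E) = E
(274799 - 46428) + a(560, 369) = (274799 - 46428) + 369 = 228371 + 369 = 228740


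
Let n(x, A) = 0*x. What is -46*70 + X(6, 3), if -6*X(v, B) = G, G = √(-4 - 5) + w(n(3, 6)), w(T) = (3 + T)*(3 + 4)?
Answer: -6447/2 - I/2 ≈ -3223.5 - 0.5*I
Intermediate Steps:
n(x, A) = 0
w(T) = 21 + 7*T (w(T) = (3 + T)*7 = 21 + 7*T)
G = 21 + 3*I (G = √(-4 - 5) + (21 + 7*0) = √(-9) + (21 + 0) = 3*I + 21 = 21 + 3*I ≈ 21.0 + 3.0*I)
X(v, B) = -7/2 - I/2 (X(v, B) = -(21 + 3*I)/6 = -7/2 - I/2)
-46*70 + X(6, 3) = -46*70 + (-7/2 - I/2) = -3220 + (-7/2 - I/2) = -6447/2 - I/2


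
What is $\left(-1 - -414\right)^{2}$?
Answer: $170569$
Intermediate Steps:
$\left(-1 - -414\right)^{2} = \left(-1 + 414\right)^{2} = 413^{2} = 170569$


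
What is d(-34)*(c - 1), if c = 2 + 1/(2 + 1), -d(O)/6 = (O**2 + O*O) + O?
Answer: -18224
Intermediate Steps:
d(O) = -12*O**2 - 6*O (d(O) = -6*((O**2 + O*O) + O) = -6*((O**2 + O**2) + O) = -6*(2*O**2 + O) = -6*(O + 2*O**2) = -12*O**2 - 6*O)
c = 7/3 (c = 2 + 1/3 = 7/3 ≈ 2.3333)
d(-34)*(c - 1) = (-6*(-34)*(1 + 2*(-34)))*(7/3 - 1) = -6*(-34)*(1 - 68)*(4/3) = -6*(-34)*(-67)*(4/3) = -13668*4/3 = -18224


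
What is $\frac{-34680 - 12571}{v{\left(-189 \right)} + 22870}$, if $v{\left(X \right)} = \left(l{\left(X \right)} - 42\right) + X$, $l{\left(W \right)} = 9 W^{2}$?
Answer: $- \frac{47251}{344128} \approx -0.13731$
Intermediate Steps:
$v{\left(X \right)} = -42 + X + 9 X^{2}$ ($v{\left(X \right)} = \left(9 X^{2} - 42\right) + X = \left(-42 + 9 X^{2}\right) + X = -42 + X + 9 X^{2}$)
$\frac{-34680 - 12571}{v{\left(-189 \right)} + 22870} = \frac{-34680 - 12571}{\left(-42 - 189 + 9 \left(-189\right)^{2}\right) + 22870} = - \frac{47251}{\left(-42 - 189 + 9 \cdot 35721\right) + 22870} = - \frac{47251}{\left(-42 - 189 + 321489\right) + 22870} = - \frac{47251}{321258 + 22870} = - \frac{47251}{344128}$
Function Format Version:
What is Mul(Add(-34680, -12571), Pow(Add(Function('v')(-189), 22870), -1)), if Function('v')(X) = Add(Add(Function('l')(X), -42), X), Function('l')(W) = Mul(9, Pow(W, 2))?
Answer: Rational(-47251, 344128) ≈ -0.13731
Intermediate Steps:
Function('v')(X) = Add(-42, X, Mul(9, Pow(X, 2))) (Function('v')(X) = Add(Add(Mul(9, Pow(X, 2)), -42), X) = Add(Add(-42, Mul(9, Pow(X, 2))), X) = Add(-42, X, Mul(9, Pow(X, 2))))
Mul(Add(-34680, -12571), Pow(Add(Function('v')(-189), 22870), -1)) = Mul(Add(-34680, -12571), Pow(Add(Add(-42, -189, Mul(9, Pow(-189, 2))), 22870), -1)) = Mul(-47251, Pow(Add(Add(-42, -189, Mul(9, 35721)), 22870), -1)) = Mul(-47251, Pow(Add(Add(-42, -189, 321489), 22870), -1)) = Mul(-47251, Pow(Add(321258, 22870), -1)) = Mul(-47251, Pow(344128, -1)) = Mul(-47251, Rational(1, 344128)) = Rational(-47251, 344128)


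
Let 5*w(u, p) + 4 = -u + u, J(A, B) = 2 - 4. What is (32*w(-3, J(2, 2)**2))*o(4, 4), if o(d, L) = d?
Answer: -512/5 ≈ -102.40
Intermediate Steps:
J(A, B) = -2
w(u, p) = -4/5 (w(u, p) = -4/5 + (-u + u)/5 = -4/5 + (1/5)*0 = -4/5 + 0 = -4/5)
(32*w(-3, J(2, 2)**2))*o(4, 4) = (32*(-4/5))*4 = -128/5*4 = -512/5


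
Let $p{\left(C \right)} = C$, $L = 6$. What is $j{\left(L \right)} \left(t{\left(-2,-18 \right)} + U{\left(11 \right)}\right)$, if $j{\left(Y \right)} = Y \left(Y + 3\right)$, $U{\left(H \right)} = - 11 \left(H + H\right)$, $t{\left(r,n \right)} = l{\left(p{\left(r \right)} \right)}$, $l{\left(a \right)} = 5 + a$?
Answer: $-12906$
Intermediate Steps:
$t{\left(r,n \right)} = 5 + r$
$U{\left(H \right)} = - 22 H$ ($U{\left(H \right)} = - 11 \cdot 2 H = - 22 H$)
$j{\left(Y \right)} = Y \left(3 + Y\right)$
$j{\left(L \right)} \left(t{\left(-2,-18 \right)} + U{\left(11 \right)}\right) = 6 \left(3 + 6\right) \left(\left(5 - 2\right) - 242\right) = 6 \cdot 9 \left(3 - 242\right) = 54 \left(-239\right) = -12906$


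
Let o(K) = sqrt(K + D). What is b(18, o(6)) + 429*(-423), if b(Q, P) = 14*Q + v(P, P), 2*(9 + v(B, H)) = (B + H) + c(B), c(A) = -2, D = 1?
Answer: -181225 + sqrt(7) ≈ -1.8122e+5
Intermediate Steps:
o(K) = sqrt(1 + K) (o(K) = sqrt(K + 1) = sqrt(1 + K))
v(B, H) = -10 + B/2 + H/2 (v(B, H) = -9 + ((B + H) - 2)/2 = -9 + (-2 + B + H)/2 = -9 + (-1 + B/2 + H/2) = -10 + B/2 + H/2)
b(Q, P) = -10 + P + 14*Q (b(Q, P) = 14*Q + (-10 + P/2 + P/2) = 14*Q + (-10 + P) = -10 + P + 14*Q)
b(18, o(6)) + 429*(-423) = (-10 + sqrt(1 + 6) + 14*18) + 429*(-423) = (-10 + sqrt(7) + 252) - 181467 = (242 + sqrt(7)) - 181467 = -181225 + sqrt(7)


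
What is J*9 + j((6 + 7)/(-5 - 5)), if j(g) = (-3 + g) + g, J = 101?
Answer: 4517/5 ≈ 903.40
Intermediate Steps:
j(g) = -3 + 2*g
J*9 + j((6 + 7)/(-5 - 5)) = 101*9 + (-3 + 2*((6 + 7)/(-5 - 5))) = 909 + (-3 + 2*(13/(-10))) = 909 + (-3 + 2*(13*(-⅒))) = 909 + (-3 + 2*(-13/10)) = 909 + (-3 - 13/5) = 909 - 28/5 = 4517/5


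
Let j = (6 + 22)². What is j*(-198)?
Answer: -155232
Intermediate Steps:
j = 784 (j = 28² = 784)
j*(-198) = 784*(-198) = -155232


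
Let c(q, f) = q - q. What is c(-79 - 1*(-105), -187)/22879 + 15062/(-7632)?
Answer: -7531/3816 ≈ -1.9735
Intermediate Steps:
c(q, f) = 0
c(-79 - 1*(-105), -187)/22879 + 15062/(-7632) = 0/22879 + 15062/(-7632) = 0*(1/22879) + 15062*(-1/7632) = 0 - 7531/3816 = -7531/3816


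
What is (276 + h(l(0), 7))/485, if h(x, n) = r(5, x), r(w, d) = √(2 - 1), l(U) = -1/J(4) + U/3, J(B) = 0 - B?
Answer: 277/485 ≈ 0.57113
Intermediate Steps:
J(B) = -B
l(U) = ¼ + U/3 (l(U) = -1/((-1*4)) + U/3 = -1/(-4) + U*(⅓) = -1*(-¼) + U/3 = ¼ + U/3)
r(w, d) = 1 (r(w, d) = √1 = 1)
h(x, n) = 1
(276 + h(l(0), 7))/485 = (276 + 1)/485 = 277*(1/485) = 277/485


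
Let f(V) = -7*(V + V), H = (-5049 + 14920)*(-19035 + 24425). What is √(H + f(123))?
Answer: 2*√13300742 ≈ 7294.0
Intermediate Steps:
H = 53204690 (H = 9871*5390 = 53204690)
f(V) = -14*V
√(H + f(123)) = √(53204690 - 14*123) = √(53204690 - 1722) = √53202968 = 2*√13300742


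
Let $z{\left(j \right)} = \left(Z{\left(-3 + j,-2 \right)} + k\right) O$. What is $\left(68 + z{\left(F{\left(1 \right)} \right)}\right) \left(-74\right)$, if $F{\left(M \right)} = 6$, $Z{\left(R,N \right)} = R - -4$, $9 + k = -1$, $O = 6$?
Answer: $-3700$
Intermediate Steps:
$k = -10$ ($k = -9 - 1 = -10$)
$Z{\left(R,N \right)} = 4 + R$ ($Z{\left(R,N \right)} = R + 4 = 4 + R$)
$z{\left(j \right)} = -54 + 6 j$ ($z{\left(j \right)} = \left(\left(4 + \left(-3 + j\right)\right) - 10\right) 6 = \left(\left(1 + j\right) - 10\right) 6 = \left(-9 + j\right) 6 = -54 + 6 j$)
$\left(68 + z{\left(F{\left(1 \right)} \right)}\right) \left(-74\right) = \left(68 + \left(-54 + 6 \cdot 6\right)\right) \left(-74\right) = \left(68 + \left(-54 + 36\right)\right) \left(-74\right) = \left(68 - 18\right) \left(-74\right) = 50 \left(-74\right) = -3700$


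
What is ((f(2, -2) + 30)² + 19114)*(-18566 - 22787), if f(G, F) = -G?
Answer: -822841994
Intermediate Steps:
((f(2, -2) + 30)² + 19114)*(-18566 - 22787) = ((-1*2 + 30)² + 19114)*(-18566 - 22787) = ((-2 + 30)² + 19114)*(-41353) = (28² + 19114)*(-41353) = (784 + 19114)*(-41353) = 19898*(-41353) = -822841994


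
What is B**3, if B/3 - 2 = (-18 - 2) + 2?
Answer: -110592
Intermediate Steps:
B = -48 (B = 6 + 3*((-18 - 2) + 2) = 6 + 3*(-20 + 2) = 6 + 3*(-18) = 6 - 54 = -48)
B**3 = (-48)**3 = -110592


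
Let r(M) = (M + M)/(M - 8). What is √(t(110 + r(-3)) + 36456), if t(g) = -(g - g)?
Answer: 14*√186 ≈ 190.93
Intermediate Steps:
r(M) = 2*M/(-8 + M) (r(M) = (2*M)/(-8 + M) = 2*M/(-8 + M))
t(g) = 0 (t(g) = -1*0 = 0)
√(t(110 + r(-3)) + 36456) = √(0 + 36456) = √36456 = 14*√186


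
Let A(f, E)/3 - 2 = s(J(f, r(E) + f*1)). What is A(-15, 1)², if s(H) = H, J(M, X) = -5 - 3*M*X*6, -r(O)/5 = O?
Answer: 262731681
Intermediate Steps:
r(O) = -5*O
J(M, X) = -5 - 18*M*X
A(f, E) = -9 - 54*f*(f - 5*E) (A(f, E) = 6 + 3*(-5 - 18*f*(-5*E + f*1)) = 6 + 3*(-5 - 18*f*(-5*E + f)) = 6 + 3*(-5 - 18*f*(f - 5*E)) = 6 + (-15 - 54*f*(f - 5*E)) = -9 - 54*f*(f - 5*E))
A(-15, 1)² = (-9 + 54*(-15)*(-1*(-15) + 5*1))² = (-9 + 54*(-15)*(15 + 5))² = (-9 + 54*(-15)*20)² = (-9 - 16200)² = (-16209)² = 262731681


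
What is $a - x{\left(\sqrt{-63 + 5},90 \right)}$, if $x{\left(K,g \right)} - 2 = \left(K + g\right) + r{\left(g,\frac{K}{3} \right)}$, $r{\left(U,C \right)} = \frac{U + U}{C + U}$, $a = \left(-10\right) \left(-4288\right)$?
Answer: $\frac{2 \left(- 5776139 i + 21259 \sqrt{58}\right)}{\sqrt{58} - 270 i} \approx 42786.0 - 7.5594 i$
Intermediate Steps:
$a = 42880$
$r{\left(U,C \right)} = \frac{2 U}{C + U}$
$x{\left(K,g \right)} = 2 + K + g + \frac{2 g}{g + \frac{K}{3}}$ ($x{\left(K,g \right)} = 2 + \left(\left(K + g\right) + \frac{2 g}{\frac{K}{3} + g}\right) = 2 + \left(\left(K + g\right) + \frac{2 g}{g + \frac{K}{3}}\right) = 2 + \left(K + g + \frac{2 g}{g + \frac{K}{3}}\right) = 2 + K + g + \frac{2 g}{g + \frac{K}{3}}$)
$a - x{\left(\sqrt{-63 + 5},90 \right)} = 42880 - \frac{6 \cdot 90 + \left(\sqrt{-63 + 5} + 3 \cdot 90\right) \left(2 + \sqrt{-63 + 5} + 90\right)}{\sqrt{-63 + 5} + 3 \cdot 90} = 42880 - \frac{540 + \left(\sqrt{-58} + 270\right) \left(2 + \sqrt{-58} + 90\right)}{\sqrt{-58} + 270} = 42880 - \frac{540 + \left(i \sqrt{58} + 270\right) \left(2 + i \sqrt{58} + 90\right)}{i \sqrt{58} + 270} = 42880 - \frac{540 + \left(270 + i \sqrt{58}\right) \left(92 + i \sqrt{58}\right)}{270 + i \sqrt{58}} = 42880 - \frac{540 + \left(92 + i \sqrt{58}\right) \left(270 + i \sqrt{58}\right)}{270 + i \sqrt{58}}$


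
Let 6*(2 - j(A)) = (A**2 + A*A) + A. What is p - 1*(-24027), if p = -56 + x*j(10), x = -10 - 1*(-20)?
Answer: 23641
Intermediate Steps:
x = 10 (x = -10 + 20 = 10)
j(A) = 2 - A**2/3 - A/6 (j(A) = 2 - ((A**2 + A*A) + A)/6 = 2 - ((A**2 + A**2) + A)/6 = 2 - (2*A**2 + A)/6 = 2 - (A + 2*A**2)/6 = 2 + (-A**2/3 - A/6) = 2 - A**2/3 - A/6)
p = -386 (p = -56 + 10*(2 - 1/3*10**2 - 1/6*10) = -56 + 10*(2 - 1/3*100 - 5/3) = -56 + 10*(2 - 100/3 - 5/3) = -56 + 10*(-33) = -56 - 330 = -386)
p - 1*(-24027) = -386 - 1*(-24027) = -386 + 24027 = 23641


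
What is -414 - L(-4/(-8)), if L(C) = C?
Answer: -829/2 ≈ -414.50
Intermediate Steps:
-414 - L(-4/(-8)) = -414 - (-4)/(-8) = -414 - (-4)*(-1)/8 = -414 - 1*1/2 = -414 - 1/2 = -829/2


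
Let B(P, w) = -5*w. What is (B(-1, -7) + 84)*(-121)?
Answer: -14399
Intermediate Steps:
(B(-1, -7) + 84)*(-121) = (-5*(-7) + 84)*(-121) = (35 + 84)*(-121) = 119*(-121) = -14399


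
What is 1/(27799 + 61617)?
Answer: 1/89416 ≈ 1.1184e-5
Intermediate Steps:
1/(27799 + 61617) = 1/89416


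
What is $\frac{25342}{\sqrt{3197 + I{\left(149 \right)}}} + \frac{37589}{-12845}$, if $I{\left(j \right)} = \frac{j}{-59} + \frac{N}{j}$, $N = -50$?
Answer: $- \frac{37589}{12845} + \frac{12671 \sqrt{6856900881}}{2339973} \approx 445.47$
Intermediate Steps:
$I{\left(j \right)} = - \frac{50}{j} - \frac{j}{59}$ ($I{\left(j \right)} = \frac{j}{-59} - \frac{50}{j} = j \left(- \frac{1}{59}\right) - \frac{50}{j} = - \frac{j}{59} - \frac{50}{j} = - \frac{50}{j} - \frac{j}{59}$)
$\frac{25342}{\sqrt{3197 + I{\left(149 \right)}}} + \frac{37589}{-12845} = \frac{25342}{\sqrt{3197 - \left(\frac{149}{59} + \frac{50}{149}\right)}} + \frac{37589}{-12845} = \frac{25342}{\sqrt{3197 - \frac{25151}{8791}}} + 37589 \left(- \frac{1}{12845}\right) = \frac{25342}{\sqrt{3197 - \frac{25151}{8791}}} - \frac{37589}{12845} = \frac{25342}{\sqrt{\frac{28079676}{8791}}} - \frac{37589}{12845} = \frac{25342}{\frac{6}{8791} \sqrt{6856900881}} - \frac{37589}{12845} = 25342 \frac{\sqrt{6856900881}}{4679946} - \frac{37589}{12845} = \frac{12671 \sqrt{6856900881}}{2339973} - \frac{37589}{12845} = - \frac{37589}{12845} + \frac{12671 \sqrt{6856900881}}{2339973}$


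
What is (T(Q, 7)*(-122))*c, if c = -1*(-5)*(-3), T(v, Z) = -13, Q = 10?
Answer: -23790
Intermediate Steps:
c = -15 (c = 5*(-3) = -15)
(T(Q, 7)*(-122))*c = -13*(-122)*(-15) = 1586*(-15) = -23790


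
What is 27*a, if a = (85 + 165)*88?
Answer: 594000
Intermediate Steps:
a = 22000 (a = 250*88 = 22000)
27*a = 27*22000 = 594000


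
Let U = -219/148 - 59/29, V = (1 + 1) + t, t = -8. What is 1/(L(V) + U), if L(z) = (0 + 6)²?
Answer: 4292/139429 ≈ 0.030783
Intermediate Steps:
V = -6 (V = (1 + 1) - 8 = 2 - 8 = -6)
U = -15083/4292 (U = -219*1/148 - 59*1/29 = -219/148 - 59/29 = -15083/4292 ≈ -3.5142)
L(z) = 36 (L(z) = 6² = 36)
1/(L(V) + U) = 1/(36 - 15083/4292) = 1/(139429/4292) = 4292/139429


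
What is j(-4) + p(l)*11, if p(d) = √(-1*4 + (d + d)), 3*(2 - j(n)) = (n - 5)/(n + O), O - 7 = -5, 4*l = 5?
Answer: ½ + 11*I*√6/2 ≈ 0.5 + 13.472*I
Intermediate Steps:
l = 5/4 (l = (¼)*5 = 5/4 ≈ 1.2500)
O = 2 (O = 7 - 5 = 2)
j(n) = 2 - (-5 + n)/(3*(2 + n)) (j(n) = 2 - (n - 5)/(3*(n + 2)) = 2 - (-5 + n)/(3*(2 + n)))
p(d) = √(-4 + 2*d)
j(-4) + p(l)*11 = (17 + 5*(-4))/(3*(2 - 4)) + √(-4 + 2*(5/4))*11 = (⅓)*(17 - 20)/(-2) + √(-4 + 5/2)*11 = (⅓)*(-½)*(-3) + √(-3/2)*11 = ½ + (I*√6/2)*11 = ½ + 11*I*√6/2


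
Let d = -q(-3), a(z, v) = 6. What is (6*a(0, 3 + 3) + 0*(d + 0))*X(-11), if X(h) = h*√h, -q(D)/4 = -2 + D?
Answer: -396*I*√11 ≈ -1313.4*I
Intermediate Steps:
q(D) = 8 - 4*D (q(D) = -4*(-2 + D) = 8 - 4*D)
d = -20 (d = -(8 - 4*(-3)) = -(8 + 12) = -1*20 = -20)
X(h) = h^(3/2)
(6*a(0, 3 + 3) + 0*(d + 0))*X(-11) = (6*6 + 0*(-20 + 0))*(-11)^(3/2) = (36 + 0*(-20))*(-11*I*√11) = (36 + 0)*(-11*I*√11) = 36*(-11*I*√11) = -396*I*√11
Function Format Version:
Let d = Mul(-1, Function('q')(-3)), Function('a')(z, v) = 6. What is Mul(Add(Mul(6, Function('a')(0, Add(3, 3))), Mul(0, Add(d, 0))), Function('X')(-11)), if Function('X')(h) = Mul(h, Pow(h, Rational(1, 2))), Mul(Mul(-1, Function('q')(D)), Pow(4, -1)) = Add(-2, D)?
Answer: Mul(-396, I, Pow(11, Rational(1, 2))) ≈ Mul(-1313.4, I)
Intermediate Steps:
Function('q')(D) = Add(8, Mul(-4, D)) (Function('q')(D) = Mul(-4, Add(-2, D)) = Add(8, Mul(-4, D)))
d = -20 (d = Mul(-1, Add(8, Mul(-4, -3))) = Mul(-1, Add(8, 12)) = Mul(-1, 20) = -20)
Function('X')(h) = Pow(h, Rational(3, 2))
Mul(Add(Mul(6, Function('a')(0, Add(3, 3))), Mul(0, Add(d, 0))), Function('X')(-11)) = Mul(Add(Mul(6, 6), Mul(0, Add(-20, 0))), Pow(-11, Rational(3, 2))) = Mul(Add(36, Mul(0, -20)), Mul(-11, I, Pow(11, Rational(1, 2)))) = Mul(Add(36, 0), Mul(-11, I, Pow(11, Rational(1, 2)))) = Mul(36, Mul(-11, I, Pow(11, Rational(1, 2)))) = Mul(-396, I, Pow(11, Rational(1, 2)))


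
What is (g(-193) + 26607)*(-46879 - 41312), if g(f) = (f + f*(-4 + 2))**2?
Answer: -5631524496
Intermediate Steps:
g(f) = f**2 (g(f) = (f + f*(-2))**2 = (f - 2*f)**2 = (-f)**2 = f**2)
(g(-193) + 26607)*(-46879 - 41312) = ((-193)**2 + 26607)*(-46879 - 41312) = (37249 + 26607)*(-88191) = 63856*(-88191) = -5631524496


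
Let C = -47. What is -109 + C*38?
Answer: -1895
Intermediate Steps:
-109 + C*38 = -109 - 47*38 = -109 - 1786 = -1895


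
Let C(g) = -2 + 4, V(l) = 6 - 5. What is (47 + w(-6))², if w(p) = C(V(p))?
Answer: 2401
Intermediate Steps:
V(l) = 1
C(g) = 2
w(p) = 2
(47 + w(-6))² = (47 + 2)² = 49² = 2401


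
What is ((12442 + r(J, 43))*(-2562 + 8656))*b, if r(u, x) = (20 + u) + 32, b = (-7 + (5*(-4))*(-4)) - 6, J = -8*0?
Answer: 5101275212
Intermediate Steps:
J = 0
b = 67 (b = (-7 - 20*(-4)) - 6 = (-7 + 80) - 6 = 73 - 6 = 67)
r(u, x) = 52 + u
((12442 + r(J, 43))*(-2562 + 8656))*b = ((12442 + (52 + 0))*(-2562 + 8656))*67 = ((12442 + 52)*6094)*67 = (12494*6094)*67 = 76138436*67 = 5101275212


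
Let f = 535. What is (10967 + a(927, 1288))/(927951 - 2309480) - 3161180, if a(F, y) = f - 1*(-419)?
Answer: -4367261856141/1381529 ≈ -3.1612e+6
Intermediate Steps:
a(F, y) = 954 (a(F, y) = 535 - 1*(-419) = 535 + 419 = 954)
(10967 + a(927, 1288))/(927951 - 2309480) - 3161180 = (10967 + 954)/(927951 - 2309480) - 3161180 = 11921/(-1381529) - 3161180 = 11921*(-1/1381529) - 3161180 = -11921/1381529 - 3161180 = -4367261856141/1381529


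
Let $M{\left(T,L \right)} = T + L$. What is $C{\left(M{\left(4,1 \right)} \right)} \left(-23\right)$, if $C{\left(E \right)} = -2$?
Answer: $46$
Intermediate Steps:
$M{\left(T,L \right)} = L + T$
$C{\left(M{\left(4,1 \right)} \right)} \left(-23\right) = \left(-2\right) \left(-23\right) = 46$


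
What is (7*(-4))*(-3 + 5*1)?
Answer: -56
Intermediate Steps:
(7*(-4))*(-3 + 5*1) = -28*(-3 + 5) = -28*2 = -56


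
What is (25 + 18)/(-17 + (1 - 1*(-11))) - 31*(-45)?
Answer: 6932/5 ≈ 1386.4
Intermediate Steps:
(25 + 18)/(-17 + (1 - 1*(-11))) - 31*(-45) = 43/(-17 + (1 + 11)) + 1395 = 43/(-17 + 12) + 1395 = 43/(-5) + 1395 = 43*(-1/5) + 1395 = -43/5 + 1395 = 6932/5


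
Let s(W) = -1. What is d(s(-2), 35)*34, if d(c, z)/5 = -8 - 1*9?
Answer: -2890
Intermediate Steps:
d(c, z) = -85 (d(c, z) = 5*(-8 - 1*9) = 5*(-8 - 9) = 5*(-17) = -85)
d(s(-2), 35)*34 = -85*34 = -2890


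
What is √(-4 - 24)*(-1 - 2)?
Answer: -6*I*√7 ≈ -15.875*I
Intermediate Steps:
√(-4 - 24)*(-1 - 2) = √(-28)*(-3) = (2*I*√7)*(-3) = -6*I*√7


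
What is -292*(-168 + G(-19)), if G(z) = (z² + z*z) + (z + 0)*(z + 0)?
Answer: -267180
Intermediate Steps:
G(z) = 3*z² (G(z) = (z² + z²) + z*z = 2*z² + z² = 3*z²)
-292*(-168 + G(-19)) = -292*(-168 + 3*(-19)²) = -292*(-168 + 3*361) = -292*(-168 + 1083) = -292*915 = -267180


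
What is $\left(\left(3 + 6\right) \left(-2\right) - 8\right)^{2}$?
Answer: $676$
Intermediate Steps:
$\left(\left(3 + 6\right) \left(-2\right) - 8\right)^{2} = \left(9 \left(-2\right) - 8\right)^{2} = \left(-18 - 8\right)^{2} = \left(-26\right)^{2} = 676$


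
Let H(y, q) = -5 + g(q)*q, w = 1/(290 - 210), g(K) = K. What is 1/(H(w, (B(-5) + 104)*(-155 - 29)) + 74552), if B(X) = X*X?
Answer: 1/563472243 ≈ 1.7747e-9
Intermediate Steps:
B(X) = X²
w = 1/80 ≈ 0.012500
H(y, q) = -5 + q² (H(y, q) = -5 + q*q = -5 + q²)
1/(H(w, (B(-5) + 104)*(-155 - 29)) + 74552) = 1/((-5 + (((-5)² + 104)*(-155 - 29))²) + 74552) = 1/((-5 + ((25 + 104)*(-184))²) + 74552) = 1/((-5 + (129*(-184))²) + 74552) = 1/((-5 + (-23736)²) + 74552) = 1/((-5 + 563397696) + 74552) = 1/(563397691 + 74552) = 1/563472243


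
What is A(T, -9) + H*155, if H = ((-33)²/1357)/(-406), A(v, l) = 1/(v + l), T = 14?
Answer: -293033/2754710 ≈ -0.10638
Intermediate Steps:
A(v, l) = 1/(l + v)
H = -1089/550942 (H = (1089*(1/1357))*(-1/406) = (1089/1357)*(-1/406) = -1089/550942 ≈ -0.0019766)
A(T, -9) + H*155 = 1/(-9 + 14) - 1089/550942*155 = 1/5 - 168795/550942 = ⅕ - 168795/550942 = -293033/2754710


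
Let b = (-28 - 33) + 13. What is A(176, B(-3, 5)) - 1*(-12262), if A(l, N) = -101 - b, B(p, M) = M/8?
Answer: 12209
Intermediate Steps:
B(p, M) = M/8 (B(p, M) = M*(⅛) = M/8)
b = -48 (b = -61 + 13 = -48)
A(l, N) = -53 (A(l, N) = -101 - 1*(-48) = -101 + 48 = -53)
A(176, B(-3, 5)) - 1*(-12262) = -53 - 1*(-12262) = -53 + 12262 = 12209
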